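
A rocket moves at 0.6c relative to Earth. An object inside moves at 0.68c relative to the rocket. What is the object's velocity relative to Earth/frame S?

u = (u' + v)/(1 + u'v/c²)
Numerator: 0.68 + 0.6 = 1.28
Denominator: 1 + 0.408 = 1.408
u = 1.28/1.408 = 0.9091c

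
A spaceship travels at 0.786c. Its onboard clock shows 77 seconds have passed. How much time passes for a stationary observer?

Proper time Δt₀ = 77 seconds
γ = 1/√(1 - 0.786²) = 1.6175
Δt = γΔt₀ = 1.6175 × 77 = 124.5 seconds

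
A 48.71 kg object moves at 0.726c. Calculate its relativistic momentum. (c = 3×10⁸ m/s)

γ = 1/√(1 - 0.726²) = 1.454
v = 0.726 × 3×10⁸ = 2.178×10⁸ m/s
p = γmv = 1.454 × 48.71 × 2.178×10⁸ = 1.543×10¹⁰ kg·m/s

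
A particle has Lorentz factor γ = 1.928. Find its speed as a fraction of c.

From γ = 1/√(1 - v²/c²):
1/γ² = 1/1.928² = 0.2690
v²/c² = 1 - 0.2690 = 0.7310
v/c = √(0.7310) = 0.8550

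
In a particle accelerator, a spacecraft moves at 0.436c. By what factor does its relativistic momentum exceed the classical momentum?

p_rel = γmv, p_class = mv
Ratio = γ = 1/√(1 - 0.436²)
= 1/√(0.809904) = 1.111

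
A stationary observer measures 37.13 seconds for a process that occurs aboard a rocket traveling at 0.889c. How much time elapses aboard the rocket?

Dilated time Δt = 37.13 seconds
γ = 1/√(1 - 0.889²) = 2.184
Δt₀ = Δt/γ = 37.13/2.184 = 17.00 seconds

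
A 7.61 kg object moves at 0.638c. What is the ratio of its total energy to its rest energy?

E = γmc², E₀ = mc²
E/E₀ = γ = 1/√(1 - 0.638²) = 1.299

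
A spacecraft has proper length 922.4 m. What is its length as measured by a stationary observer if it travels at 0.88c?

Proper length L₀ = 922.4 m
γ = 1/√(1 - 0.88²) = 2.1054
L = L₀/γ = 922.4/2.1054 = 438.1 m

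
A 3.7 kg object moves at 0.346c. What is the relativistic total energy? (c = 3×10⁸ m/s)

γ = 1/√(1 - 0.346²) = 1.0658
mc² = 3.7 × (3×10⁸)² = 3.330×10¹⁷ J
E = γmc² = 1.0658 × 3.330×10¹⁷ = 3.549×10¹⁷ J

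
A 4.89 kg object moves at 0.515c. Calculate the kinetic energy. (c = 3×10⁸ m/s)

γ = 1/√(1 - 0.515²) = 1.1666
γ - 1 = 0.1666
KE = (γ-1)mc² = 0.1666 × 4.89 × (3×10⁸)² = 7.332×10¹⁶ J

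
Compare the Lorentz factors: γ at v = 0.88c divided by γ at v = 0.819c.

γ₁ = 1/√(1 - 0.88²) = 2.105
γ₂ = 1/√(1 - 0.819²) = 1.743
γ₁/γ₂ = 2.105/1.743 = 1.208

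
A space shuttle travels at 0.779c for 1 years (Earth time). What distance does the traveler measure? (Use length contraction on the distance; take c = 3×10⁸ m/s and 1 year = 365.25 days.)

Earth distance: d = v × t = 0.779c × 1 yr = 7.375×10¹⁵ m
γ = 1.595
d' = d/γ = 7.375×10¹⁵/1.595 = 4.624×10¹⁵ m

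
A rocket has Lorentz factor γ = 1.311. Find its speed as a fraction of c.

From γ = 1/√(1 - v²/c²):
1/γ² = 1/1.311² = 0.5818
v²/c² = 1 - 0.5818 = 0.4182
v/c = √(0.4182) = 0.6467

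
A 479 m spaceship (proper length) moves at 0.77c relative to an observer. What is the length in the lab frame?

Proper length L₀ = 479 m
γ = 1/√(1 - 0.77²) = 1.5673
L = L₀/γ = 479/1.5673 = 305.6 m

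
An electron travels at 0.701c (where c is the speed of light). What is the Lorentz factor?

v/c = 0.701, so (v/c)² = 0.491401
1 - (v/c)² = 0.508599
γ = 1/√(0.508599) = 1.402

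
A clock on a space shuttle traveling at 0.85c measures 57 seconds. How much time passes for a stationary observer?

Proper time Δt₀ = 57 seconds
γ = 1/√(1 - 0.85²) = 1.898
Δt = γΔt₀ = 1.898 × 57 = 108.2 seconds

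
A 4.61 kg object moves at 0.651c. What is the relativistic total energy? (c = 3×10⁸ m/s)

γ = 1/√(1 - 0.651²) = 1.3174
mc² = 4.61 × (3×10⁸)² = 4.149×10¹⁷ J
E = γmc² = 1.3174 × 4.149×10¹⁷ = 5.466×10¹⁷ J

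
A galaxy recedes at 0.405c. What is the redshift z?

β = 0.405
(1+β)/(1-β) = 1.405/0.595 = 2.3613
√(2.3613) = 1.5367
z = 1.5367 - 1 = 0.5367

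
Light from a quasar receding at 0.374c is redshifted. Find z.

β = 0.374
(1+β)/(1-β) = 1.374/0.626 = 2.1949
√(2.1949) = 1.4815
z = 1.4815 - 1 = 0.4815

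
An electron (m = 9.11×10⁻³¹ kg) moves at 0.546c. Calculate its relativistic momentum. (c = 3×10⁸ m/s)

γ = 1/√(1 - 0.546²) = 1.1936
v = 0.546 × 3×10⁸ = 1.638×10⁸ m/s
p = γmv = 1.1936 × 9.11×10⁻³¹ × 1.638×10⁸ = 1.781×10⁻²² kg·m/s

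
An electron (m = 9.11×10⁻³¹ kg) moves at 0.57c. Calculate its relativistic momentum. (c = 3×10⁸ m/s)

γ = 1/√(1 - 0.57²) = 1.217
v = 0.57 × 3×10⁸ = 1.710×10⁸ m/s
p = γmv = 1.217 × 9.11×10⁻³¹ × 1.710×10⁸ = 1.896×10⁻²² kg·m/s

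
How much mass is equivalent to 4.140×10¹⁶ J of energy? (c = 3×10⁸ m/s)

From E = mc², we get m = E/c²
c² = (3×10⁸)² = 9×10¹⁶ m²/s²
m = 4.140×10¹⁶ / 9×10¹⁶ = 0.4600 kg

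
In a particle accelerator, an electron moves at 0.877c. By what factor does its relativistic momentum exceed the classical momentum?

p_rel = γmv, p_class = mv
Ratio = γ = 1/√(1 - 0.877²)
= 1/√(0.230871) = 2.081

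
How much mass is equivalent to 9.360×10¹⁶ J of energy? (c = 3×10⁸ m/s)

From E = mc², we get m = E/c²
c² = (3×10⁸)² = 9×10¹⁶ m²/s²
m = 9.360×10¹⁶ / 9×10¹⁶ = 1.040 kg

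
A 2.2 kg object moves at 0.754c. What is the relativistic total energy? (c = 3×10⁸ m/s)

γ = 1/√(1 - 0.754²) = 1.522
mc² = 2.2 × (3×10⁸)² = 1.980×10¹⁷ J
E = γmc² = 1.522 × 1.980×10¹⁷ = 3.014×10¹⁷ J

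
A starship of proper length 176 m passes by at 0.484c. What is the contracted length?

Proper length L₀ = 176 m
γ = 1/√(1 - 0.484²) = 1.143
L = L₀/γ = 176/1.143 = 154.0 m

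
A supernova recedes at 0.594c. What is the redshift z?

β = 0.594
(1+β)/(1-β) = 1.594/0.406 = 3.926
√(3.926) = 1.9814
z = 1.9814 - 1 = 0.9814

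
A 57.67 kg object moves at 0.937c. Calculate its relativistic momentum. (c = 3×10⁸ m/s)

γ = 1/√(1 - 0.937²) = 2.863
v = 0.937 × 3×10⁸ = 2.811×10⁸ m/s
p = γmv = 2.863 × 57.67 × 2.811×10⁸ = 4.641×10¹⁰ kg·m/s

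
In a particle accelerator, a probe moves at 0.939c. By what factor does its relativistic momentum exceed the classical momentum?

p_rel = γmv, p_class = mv
Ratio = γ = 1/√(1 - 0.939²)
= 1/√(0.118279) = 2.908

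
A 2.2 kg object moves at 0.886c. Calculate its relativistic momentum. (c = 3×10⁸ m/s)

γ = 1/√(1 - 0.886²) = 2.157
v = 0.886 × 3×10⁸ = 2.658×10⁸ m/s
p = γmv = 2.157 × 2.2 × 2.658×10⁸ = 1.261×10⁹ kg·m/s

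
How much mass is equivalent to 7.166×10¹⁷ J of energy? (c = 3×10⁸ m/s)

From E = mc², we get m = E/c²
c² = (3×10⁸)² = 9×10¹⁶ m²/s²
m = 7.166×10¹⁷ / 9×10¹⁶ = 7.962 kg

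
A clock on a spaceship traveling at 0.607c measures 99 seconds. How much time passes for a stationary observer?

Proper time Δt₀ = 99 seconds
γ = 1/√(1 - 0.607²) = 1.2583
Δt = γΔt₀ = 1.2583 × 99 = 124.6 seconds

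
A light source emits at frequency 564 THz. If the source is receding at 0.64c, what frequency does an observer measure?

β = v/c = 0.64
(1-β)/(1+β) = 0.36/1.64 = 0.2195
Doppler factor = √(0.2195) = 0.4685
f_obs = 564 × 0.4685 = 264.2 THz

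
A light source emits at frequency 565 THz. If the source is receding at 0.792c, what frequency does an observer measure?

β = v/c = 0.792
(1-β)/(1+β) = 0.208/1.792 = 0.1161
Doppler factor = √(0.1161) = 0.3407
f_obs = 565 × 0.3407 = 192.5 THz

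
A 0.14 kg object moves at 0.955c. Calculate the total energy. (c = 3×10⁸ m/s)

γ = 1/√(1 - 0.955²) = 3.3715
mc² = 0.14 × (3×10⁸)² = 1.260×10¹⁶ J
E = γmc² = 3.3715 × 1.260×10¹⁶ = 4.248×10¹⁶ J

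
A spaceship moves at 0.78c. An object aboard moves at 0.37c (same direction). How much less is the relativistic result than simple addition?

Classical: u' + v = 0.37 + 0.78 = 1.15c
Relativistic: u = (0.37 + 0.78)/(1 + 0.2886) = 1.15/1.2886 = 0.8924c
Difference: 1.15 - 0.8924 = 0.2576c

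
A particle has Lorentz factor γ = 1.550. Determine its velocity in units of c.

From γ = 1/√(1 - v²/c²):
1/γ² = 1/1.550² = 0.41623
v²/c² = 1 - 0.41623 = 0.58377
v/c = √(0.58377) = 0.7640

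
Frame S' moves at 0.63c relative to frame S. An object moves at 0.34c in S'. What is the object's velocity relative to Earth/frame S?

u = (u' + v)/(1 + u'v/c²)
Numerator: 0.34 + 0.63 = 0.97
Denominator: 1 + 0.2142 = 1.2142
u = 0.97/1.2142 = 0.7989c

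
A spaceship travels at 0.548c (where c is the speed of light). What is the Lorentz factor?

v/c = 0.548, so (v/c)² = 0.300304
1 - (v/c)² = 0.699696
γ = 1/√(0.699696) = 1.195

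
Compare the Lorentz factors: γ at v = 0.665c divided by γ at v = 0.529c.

γ₁ = 1/√(1 - 0.665²) = 1.3390
γ₂ = 1/√(1 - 0.529²) = 1.1784
γ₁/γ₂ = 1.3390/1.1784 = 1.136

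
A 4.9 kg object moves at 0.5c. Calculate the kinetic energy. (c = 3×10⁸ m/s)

γ = 1/√(1 - 0.5²) = 1.1547
γ - 1 = 0.1547
KE = (γ-1)mc² = 0.1547 × 4.9 × (3×10⁸)² = 6.822×10¹⁶ J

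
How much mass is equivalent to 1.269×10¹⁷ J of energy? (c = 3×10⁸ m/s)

From E = mc², we get m = E/c²
c² = (3×10⁸)² = 9×10¹⁶ m²/s²
m = 1.269×10¹⁷ / 9×10¹⁶ = 1.410 kg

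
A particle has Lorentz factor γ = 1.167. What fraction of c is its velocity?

From γ = 1/√(1 - v²/c²):
1/γ² = 1/1.167² = 0.7343
v²/c² = 1 - 0.7343 = 0.2657
v/c = √(0.2657) = 0.5155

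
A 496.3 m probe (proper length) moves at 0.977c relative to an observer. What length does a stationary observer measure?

Proper length L₀ = 496.3 m
γ = 1/√(1 - 0.977²) = 4.690
L = L₀/γ = 496.3/4.690 = 105.8 m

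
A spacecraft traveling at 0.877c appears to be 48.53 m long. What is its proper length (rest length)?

Contracted length L = 48.53 m
γ = 1/√(1 - 0.877²) = 2.081
L₀ = γL = 2.081 × 48.53 = 101.0 m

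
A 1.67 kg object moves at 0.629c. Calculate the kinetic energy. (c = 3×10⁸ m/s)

γ = 1/√(1 - 0.629²) = 1.28633
γ - 1 = 0.28633
KE = (γ-1)mc² = 0.28633 × 1.67 × (3×10⁸)² = 4.304×10¹⁶ J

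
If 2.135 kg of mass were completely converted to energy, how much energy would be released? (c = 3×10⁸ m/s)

Using E = mc²:
c² = (3×10⁸)² = 9×10¹⁶ m²/s²
E = 2.135 × 9×10¹⁶ = 1.922×10¹⁷ J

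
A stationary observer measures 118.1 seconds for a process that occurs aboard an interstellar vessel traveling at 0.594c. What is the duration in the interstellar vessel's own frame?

Dilated time Δt = 118.1 seconds
γ = 1/√(1 - 0.594²) = 1.243
Δt₀ = Δt/γ = 118.1/1.243 = 95.01 seconds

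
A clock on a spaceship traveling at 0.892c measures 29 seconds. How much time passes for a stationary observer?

Proper time Δt₀ = 29 seconds
γ = 1/√(1 - 0.892²) = 2.212
Δt = γΔt₀ = 2.212 × 29 = 64.15 seconds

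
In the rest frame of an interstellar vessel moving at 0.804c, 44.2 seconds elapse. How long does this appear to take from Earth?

Proper time Δt₀ = 44.2 seconds
γ = 1/√(1 - 0.804²) = 1.6817
Δt = γΔt₀ = 1.6817 × 44.2 = 74.33 seconds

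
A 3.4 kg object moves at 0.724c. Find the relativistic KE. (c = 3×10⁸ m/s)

γ = 1/√(1 - 0.724²) = 1.4497
γ - 1 = 0.4497
KE = (γ-1)mc² = 0.4497 × 3.4 × (3×10⁸)² = 1.376×10¹⁷ J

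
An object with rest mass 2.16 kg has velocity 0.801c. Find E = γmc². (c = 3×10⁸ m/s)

γ = 1/√(1 - 0.801²) = 1.6704
mc² = 2.16 × (3×10⁸)² = 1.944×10¹⁷ J
E = γmc² = 1.6704 × 1.944×10¹⁷ = 3.247×10¹⁷ J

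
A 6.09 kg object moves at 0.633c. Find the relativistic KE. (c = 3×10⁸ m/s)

γ = 1/√(1 - 0.633²) = 1.2917
γ - 1 = 0.2917
KE = (γ-1)mc² = 0.2917 × 6.09 × (3×10⁸)² = 1.599×10¹⁷ J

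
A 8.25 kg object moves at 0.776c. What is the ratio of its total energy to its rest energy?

E = γmc², E₀ = mc²
E/E₀ = γ = 1/√(1 - 0.776²) = 1.585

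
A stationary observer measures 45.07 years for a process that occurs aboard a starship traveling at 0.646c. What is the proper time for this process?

Dilated time Δt = 45.07 years
γ = 1/√(1 - 0.646²) = 1.310
Δt₀ = Δt/γ = 45.07/1.310 = 34.40 years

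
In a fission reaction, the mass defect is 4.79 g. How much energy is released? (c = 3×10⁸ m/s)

Convert mass defect: Δm = 4.79 g = 0.00479 kg
E = Δm·c² = 0.00479 × (3×10⁸)²
= 0.00479 × 9×10¹⁶ = 4.311×10¹⁴ J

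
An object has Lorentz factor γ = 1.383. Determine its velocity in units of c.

From γ = 1/√(1 - v²/c²):
1/γ² = 1/1.383² = 0.5228
v²/c² = 1 - 0.5228 = 0.4772
v/c = √(0.4772) = 0.6908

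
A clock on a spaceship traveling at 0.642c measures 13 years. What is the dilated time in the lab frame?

Proper time Δt₀ = 13 years
γ = 1/√(1 - 0.642²) = 1.3043
Δt = γΔt₀ = 1.3043 × 13 = 16.96 years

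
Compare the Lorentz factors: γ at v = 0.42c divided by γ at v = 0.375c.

γ₁ = 1/√(1 - 0.42²) = 1.102
γ₂ = 1/√(1 - 0.375²) = 1.079
γ₁/γ₂ = 1.102/1.079 = 1.021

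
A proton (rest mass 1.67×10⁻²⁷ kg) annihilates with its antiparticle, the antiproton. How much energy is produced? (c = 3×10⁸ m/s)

Both particles have the same rest mass, so total mass = 2m
E = 2m·c² = 2 × 1.67×10⁻²⁷ × (3×10⁸)²
= 2 × 1.67×10⁻²⁷ × 9×10¹⁶
= 3.006×10⁻¹⁰ J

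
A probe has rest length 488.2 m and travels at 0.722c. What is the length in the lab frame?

Proper length L₀ = 488.2 m
γ = 1/√(1 - 0.722²) = 1.4453
L = L₀/γ = 488.2/1.4453 = 337.8 m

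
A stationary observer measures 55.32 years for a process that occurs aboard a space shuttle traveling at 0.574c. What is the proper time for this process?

Dilated time Δt = 55.32 years
γ = 1/√(1 - 0.574²) = 1.2212
Δt₀ = Δt/γ = 55.32/1.2212 = 45.30 years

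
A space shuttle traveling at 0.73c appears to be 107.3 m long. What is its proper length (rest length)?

Contracted length L = 107.3 m
γ = 1/√(1 - 0.73²) = 1.463
L₀ = γL = 1.463 × 107.3 = 157.0 m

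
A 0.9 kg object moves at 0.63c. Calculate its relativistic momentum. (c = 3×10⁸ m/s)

γ = 1/√(1 - 0.63²) = 1.2877
v = 0.63 × 3×10⁸ = 1.890×10⁸ m/s
p = γmv = 1.2877 × 0.9 × 1.890×10⁸ = 2.190×10⁸ kg·m/s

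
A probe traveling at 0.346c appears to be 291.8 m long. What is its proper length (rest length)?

Contracted length L = 291.8 m
γ = 1/√(1 - 0.346²) = 1.0658
L₀ = γL = 1.0658 × 291.8 = 311.0 m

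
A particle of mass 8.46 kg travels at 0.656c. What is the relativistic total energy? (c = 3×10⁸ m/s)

γ = 1/√(1 - 0.656²) = 1.325
mc² = 8.46 × (3×10⁸)² = 7.614×10¹⁷ J
E = γmc² = 1.325 × 7.614×10¹⁷ = 1.009×10¹⁸ J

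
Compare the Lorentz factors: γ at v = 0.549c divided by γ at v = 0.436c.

γ₁ = 1/√(1 - 0.549²) = 1.196
γ₂ = 1/√(1 - 0.436²) = 1.111
γ₁/γ₂ = 1.196/1.111 = 1.077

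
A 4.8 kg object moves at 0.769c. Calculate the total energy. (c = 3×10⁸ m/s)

γ = 1/√(1 - 0.769²) = 1.5643
mc² = 4.8 × (3×10⁸)² = 4.320×10¹⁷ J
E = γmc² = 1.5643 × 4.320×10¹⁷ = 6.758×10¹⁷ J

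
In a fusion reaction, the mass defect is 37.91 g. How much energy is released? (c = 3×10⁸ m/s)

Convert mass defect: Δm = 37.91 g = 0.03791 kg
E = Δm·c² = 0.03791 × (3×10⁸)²
= 0.03791 × 9×10¹⁶ = 3.412×10¹⁵ J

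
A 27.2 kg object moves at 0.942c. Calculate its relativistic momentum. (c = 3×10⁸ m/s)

γ = 1/√(1 - 0.942²) = 2.9796
v = 0.942 × 3×10⁸ = 2.826×10⁸ m/s
p = γmv = 2.9796 × 27.2 × 2.826×10⁸ = 2.290×10¹⁰ kg·m/s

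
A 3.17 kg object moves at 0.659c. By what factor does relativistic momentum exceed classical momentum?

p_rel = γmv, p_class = mv
Ratio = γ = 1/√(1 - 0.659²) = 1.330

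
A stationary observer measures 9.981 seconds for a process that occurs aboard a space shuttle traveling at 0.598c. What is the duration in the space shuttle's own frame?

Dilated time Δt = 9.981 seconds
γ = 1/√(1 - 0.598²) = 1.2477
Δt₀ = Δt/γ = 9.981/1.2477 = 8.000 seconds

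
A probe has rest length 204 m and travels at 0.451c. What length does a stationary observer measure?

Proper length L₀ = 204 m
γ = 1/√(1 - 0.451²) = 1.120
L = L₀/γ = 204/1.120 = 182.1 m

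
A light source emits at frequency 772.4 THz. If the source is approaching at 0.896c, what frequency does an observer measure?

β = v/c = 0.896
(1+β)/(1-β) = 1.896/0.104 = 18.23
Doppler factor = √(18.23) = 4.270
f_obs = 772.4 × 4.270 = 3298 THz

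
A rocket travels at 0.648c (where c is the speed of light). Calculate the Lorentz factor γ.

v/c = 0.648, so (v/c)² = 0.419904
1 - (v/c)² = 0.580096
γ = 1/√(0.580096) = 1.313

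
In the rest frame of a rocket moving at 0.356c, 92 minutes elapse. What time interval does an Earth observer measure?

Proper time Δt₀ = 92 minutes
γ = 1/√(1 - 0.356²) = 1.0701
Δt = γΔt₀ = 1.0701 × 92 = 98.45 minutes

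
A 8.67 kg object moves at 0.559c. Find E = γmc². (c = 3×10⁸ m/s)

γ = 1/√(1 - 0.559²) = 1.20603
mc² = 8.67 × (3×10⁸)² = 7.803×10¹⁷ J
E = γmc² = 1.20603 × 7.803×10¹⁷ = 9.411×10¹⁷ J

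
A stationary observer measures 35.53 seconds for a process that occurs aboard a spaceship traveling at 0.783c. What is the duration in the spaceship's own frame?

Dilated time Δt = 35.53 seconds
γ = 1/√(1 - 0.783²) = 1.608
Δt₀ = Δt/γ = 35.53/1.608 = 22.10 seconds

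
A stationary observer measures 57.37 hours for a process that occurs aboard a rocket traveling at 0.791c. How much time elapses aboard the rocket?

Dilated time Δt = 57.37 hours
γ = 1/√(1 - 0.791²) = 1.6345
Δt₀ = Δt/γ = 57.37/1.6345 = 35.10 hours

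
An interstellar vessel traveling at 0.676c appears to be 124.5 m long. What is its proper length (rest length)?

Contracted length L = 124.5 m
γ = 1/√(1 - 0.676²) = 1.35703
L₀ = γL = 1.35703 × 124.5 = 169.0 m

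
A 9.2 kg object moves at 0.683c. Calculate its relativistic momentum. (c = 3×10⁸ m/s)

γ = 1/√(1 - 0.683²) = 1.369
v = 0.683 × 3×10⁸ = 2.049×10⁸ m/s
p = γmv = 1.369 × 9.2 × 2.049×10⁸ = 2.581×10⁹ kg·m/s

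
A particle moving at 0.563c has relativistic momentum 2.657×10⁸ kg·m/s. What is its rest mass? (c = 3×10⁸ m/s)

γ = 1/√(1 - 0.563²) = 1.210
v = 0.563 × 3×10⁸ = 1.689×10⁸ m/s
m = p/(γv) = 2.657×10⁸/(1.210 × 1.689×10⁸) = 1.300 kg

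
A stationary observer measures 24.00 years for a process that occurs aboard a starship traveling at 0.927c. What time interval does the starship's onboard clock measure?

Dilated time Δt = 24.00 years
γ = 1/√(1 - 0.927²) = 2.66623
Δt₀ = Δt/γ = 24.00/2.66623 = 9.001 years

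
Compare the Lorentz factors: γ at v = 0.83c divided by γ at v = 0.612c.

γ₁ = 1/√(1 - 0.83²) = 1.7929
γ₂ = 1/√(1 - 0.612²) = 1.2644
γ₁/γ₂ = 1.7929/1.2644 = 1.418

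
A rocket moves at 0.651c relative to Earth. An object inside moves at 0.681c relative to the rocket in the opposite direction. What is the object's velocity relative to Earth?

Object's velocity in rocket frame is u' = -0.681c
u = (u' + v)/(1 + u'v/c²) = (v - 0.681)/(1 - 0.681·v/c²)
Numerator: 0.651 - 0.681 = -0.03
Denominator: 1 - 0.443331 = 0.556669
u = -0.03/0.556669 = -0.05389c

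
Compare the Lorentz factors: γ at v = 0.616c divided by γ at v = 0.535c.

γ₁ = 1/√(1 - 0.616²) = 1.269
γ₂ = 1/√(1 - 0.535²) = 1.184
γ₁/γ₂ = 1.269/1.184 = 1.072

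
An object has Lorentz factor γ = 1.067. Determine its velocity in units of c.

From γ = 1/√(1 - v²/c²):
1/γ² = 1/1.067² = 0.87836
v²/c² = 1 - 0.87836 = 0.12164
v/c = √(0.12164) = 0.3488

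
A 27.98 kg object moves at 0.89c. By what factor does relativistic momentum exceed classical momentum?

p_rel = γmv, p_class = mv
Ratio = γ = 1/√(1 - 0.89²) = 2.193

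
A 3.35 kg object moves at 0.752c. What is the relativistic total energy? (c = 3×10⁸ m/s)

γ = 1/√(1 - 0.752²) = 1.517
mc² = 3.35 × (3×10⁸)² = 3.015×10¹⁷ J
E = γmc² = 1.517 × 3.015×10¹⁷ = 4.574×10¹⁷ J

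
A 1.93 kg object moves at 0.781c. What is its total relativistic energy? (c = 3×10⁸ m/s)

γ = 1/√(1 - 0.781²) = 1.601
mc² = 1.93 × (3×10⁸)² = 1.737×10¹⁷ J
E = γmc² = 1.601 × 1.737×10¹⁷ = 2.781×10¹⁷ J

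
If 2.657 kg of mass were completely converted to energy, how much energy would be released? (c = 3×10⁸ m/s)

Using E = mc²:
c² = (3×10⁸)² = 9×10¹⁶ m²/s²
E = 2.657 × 9×10¹⁶ = 2.391×10¹⁷ J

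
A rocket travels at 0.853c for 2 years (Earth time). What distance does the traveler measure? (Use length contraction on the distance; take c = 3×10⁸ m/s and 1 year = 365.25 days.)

Earth distance: d = v × t = 0.853c × 2 yr = 1.615×10¹⁶ m
γ = 1.916
d' = d/γ = 1.615×10¹⁶/1.916 = 8.429×10¹⁵ m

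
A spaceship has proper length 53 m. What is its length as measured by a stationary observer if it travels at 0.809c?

Proper length L₀ = 53 m
γ = 1/√(1 - 0.809²) = 1.7012
L = L₀/γ = 53/1.7012 = 31.15 m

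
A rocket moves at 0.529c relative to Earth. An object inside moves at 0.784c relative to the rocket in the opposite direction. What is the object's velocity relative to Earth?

Object's velocity in rocket frame is u' = -0.784c
u = (u' + v)/(1 + u'v/c²) = (v - 0.784)/(1 - 0.784·v/c²)
Numerator: 0.529 - 0.784 = -0.255
Denominator: 1 - 0.414736 = 0.585264
u = -0.255/0.585264 = -0.4357c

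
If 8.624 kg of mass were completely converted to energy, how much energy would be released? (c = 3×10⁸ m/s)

Using E = mc²:
c² = (3×10⁸)² = 9×10¹⁶ m²/s²
E = 8.624 × 9×10¹⁶ = 7.762×10¹⁷ J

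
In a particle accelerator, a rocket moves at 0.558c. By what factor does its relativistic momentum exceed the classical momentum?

p_rel = γmv, p_class = mv
Ratio = γ = 1/√(1 - 0.558²)
= 1/√(0.688636) = 1.205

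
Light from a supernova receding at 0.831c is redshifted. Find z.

β = 0.831
(1+β)/(1-β) = 1.831/0.169 = 10.834
√(10.834) = 3.292
z = 3.292 - 1 = 2.292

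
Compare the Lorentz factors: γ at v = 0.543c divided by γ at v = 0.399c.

γ₁ = 1/√(1 - 0.543²) = 1.191
γ₂ = 1/√(1 - 0.399²) = 1.091
γ₁/γ₂ = 1.191/1.091 = 1.092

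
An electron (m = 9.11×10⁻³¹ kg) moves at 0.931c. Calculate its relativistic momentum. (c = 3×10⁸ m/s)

γ = 1/√(1 - 0.931²) = 2.7396
v = 0.931 × 3×10⁸ = 2.793×10⁸ m/s
p = γmv = 2.7396 × 9.11×10⁻³¹ × 2.793×10⁸ = 6.971×10⁻²² kg·m/s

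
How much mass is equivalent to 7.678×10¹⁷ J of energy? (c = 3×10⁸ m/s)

From E = mc², we get m = E/c²
c² = (3×10⁸)² = 9×10¹⁶ m²/s²
m = 7.678×10¹⁷ / 9×10¹⁶ = 8.531 kg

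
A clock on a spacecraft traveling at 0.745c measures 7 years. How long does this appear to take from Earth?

Proper time Δt₀ = 7 years
γ = 1/√(1 - 0.745²) = 1.499
Δt = γΔt₀ = 1.499 × 7 = 10.49 years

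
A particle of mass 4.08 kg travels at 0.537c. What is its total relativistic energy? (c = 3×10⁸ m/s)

γ = 1/√(1 - 0.537²) = 1.1854
mc² = 4.08 × (3×10⁸)² = 3.672×10¹⁷ J
E = γmc² = 1.1854 × 3.672×10¹⁷ = 4.353×10¹⁷ J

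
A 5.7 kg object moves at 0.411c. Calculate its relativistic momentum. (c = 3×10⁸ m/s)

γ = 1/√(1 - 0.411²) = 1.0969
v = 0.411 × 3×10⁸ = 1.233×10⁸ m/s
p = γmv = 1.0969 × 5.7 × 1.233×10⁸ = 7.709×10⁸ kg·m/s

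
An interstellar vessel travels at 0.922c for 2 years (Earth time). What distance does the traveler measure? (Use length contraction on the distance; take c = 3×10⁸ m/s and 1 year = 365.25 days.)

Earth distance: d = v × t = 0.922c × 2 yr = 1.74577×10¹⁶ m
γ = 2.58271
d' = d/γ = 1.74577×10¹⁶/2.58271 = 6.759×10¹⁵ m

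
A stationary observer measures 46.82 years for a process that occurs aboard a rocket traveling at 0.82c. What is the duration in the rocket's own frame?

Dilated time Δt = 46.82 years
γ = 1/√(1 - 0.82²) = 1.747
Δt₀ = Δt/γ = 46.82/1.747 = 26.80 years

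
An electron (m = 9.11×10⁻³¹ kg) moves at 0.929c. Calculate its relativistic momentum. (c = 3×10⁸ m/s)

γ = 1/√(1 - 0.929²) = 2.7021
v = 0.929 × 3×10⁸ = 2.787×10⁸ m/s
p = γmv = 2.7021 × 9.11×10⁻³¹ × 2.787×10⁸ = 6.861×10⁻²² kg·m/s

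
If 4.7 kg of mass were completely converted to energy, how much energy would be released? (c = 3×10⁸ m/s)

Using E = mc²:
c² = (3×10⁸)² = 9×10¹⁶ m²/s²
E = 4.7 × 9×10¹⁶ = 4.230×10¹⁷ J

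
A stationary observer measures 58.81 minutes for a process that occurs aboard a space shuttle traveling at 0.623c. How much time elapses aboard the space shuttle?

Dilated time Δt = 58.81 minutes
γ = 1/√(1 - 0.623²) = 1.2784
Δt₀ = Δt/γ = 58.81/1.2784 = 46.00 minutes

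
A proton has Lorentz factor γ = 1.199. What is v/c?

From γ = 1/√(1 - v²/c²):
1/γ² = 1/1.199² = 0.6956
v²/c² = 1 - 0.6956 = 0.3044
v/c = √(0.3044) = 0.5517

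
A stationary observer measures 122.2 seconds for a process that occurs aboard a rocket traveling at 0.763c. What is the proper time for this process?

Dilated time Δt = 122.2 seconds
γ = 1/√(1 - 0.763²) = 1.547
Δt₀ = Δt/γ = 122.2/1.547 = 78.99 seconds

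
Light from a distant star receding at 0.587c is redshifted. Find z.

β = 0.587
(1+β)/(1-β) = 1.587/0.413 = 3.8426
√(3.8426) = 1.9603
z = 1.9603 - 1 = 0.9603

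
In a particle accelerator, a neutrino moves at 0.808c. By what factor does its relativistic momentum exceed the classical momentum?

p_rel = γmv, p_class = mv
Ratio = γ = 1/√(1 - 0.808²)
= 1/√(0.347136) = 1.697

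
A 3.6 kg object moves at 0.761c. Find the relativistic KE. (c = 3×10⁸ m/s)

γ = 1/√(1 - 0.761²) = 1.5414
γ - 1 = 0.5414
KE = (γ-1)mc² = 0.5414 × 3.6 × (3×10⁸)² = 1.754×10¹⁷ J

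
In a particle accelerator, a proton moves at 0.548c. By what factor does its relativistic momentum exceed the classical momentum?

p_rel = γmv, p_class = mv
Ratio = γ = 1/√(1 - 0.548²)
= 1/√(0.699696) = 1.195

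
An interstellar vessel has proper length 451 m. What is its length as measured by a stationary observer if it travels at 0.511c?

Proper length L₀ = 451 m
γ = 1/√(1 - 0.511²) = 1.1634
L = L₀/γ = 451/1.1634 = 387.7 m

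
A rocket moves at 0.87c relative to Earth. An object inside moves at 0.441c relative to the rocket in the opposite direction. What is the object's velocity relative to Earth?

Object's velocity in rocket frame is u' = -0.441c
u = (u' + v)/(1 + u'v/c²) = (v - 0.441)/(1 - 0.441·v/c²)
Numerator: 0.87 - 0.441 = 0.429
Denominator: 1 - 0.38367 = 0.61633
u = 0.429/0.61633 = 0.6961c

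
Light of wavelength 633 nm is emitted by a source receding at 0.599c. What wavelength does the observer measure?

β = 0.599
Wavelength Doppler factor = √(1.599/0.401) = √(3.988) = 1.997
λ_obs = 633 × 1.997 = 1264 nm (redshift)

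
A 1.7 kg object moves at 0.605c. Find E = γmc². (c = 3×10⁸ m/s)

γ = 1/√(1 - 0.605²) = 1.256
mc² = 1.7 × (3×10⁸)² = 1.530×10¹⁷ J
E = γmc² = 1.256 × 1.530×10¹⁷ = 1.922×10¹⁷ J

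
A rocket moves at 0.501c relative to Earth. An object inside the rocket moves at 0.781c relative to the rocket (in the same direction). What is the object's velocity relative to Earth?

u = (u' + v)/(1 + u'v/c²)
Numerator: 0.781 + 0.501 = 1.282
Denominator: 1 + 0.391281 = 1.391281
u = 1.282/1.391281 = 0.9215c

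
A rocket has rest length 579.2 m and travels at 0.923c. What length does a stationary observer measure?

Proper length L₀ = 579.2 m
γ = 1/√(1 - 0.923²) = 2.599
L = L₀/γ = 579.2/2.599 = 222.9 m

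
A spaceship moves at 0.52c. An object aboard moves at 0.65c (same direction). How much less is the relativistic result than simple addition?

Classical: u' + v = 0.65 + 0.52 = 1.17c
Relativistic: u = (0.65 + 0.52)/(1 + 0.338) = 1.17/1.338 = 0.8744c
Difference: 1.17 - 0.8744 = 0.2956c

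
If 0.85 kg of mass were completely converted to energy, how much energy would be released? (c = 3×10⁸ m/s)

Using E = mc²:
c² = (3×10⁸)² = 9×10¹⁶ m²/s²
E = 0.85 × 9×10¹⁶ = 7.650×10¹⁶ J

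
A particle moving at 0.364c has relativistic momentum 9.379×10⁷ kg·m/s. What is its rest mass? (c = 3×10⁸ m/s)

γ = 1/√(1 - 0.364²) = 1.07365
v = 0.364 × 3×10⁸ = 1.092×10⁸ m/s
m = p/(γv) = 9.379×10⁷/(1.07365 × 1.092×10⁸) = 0.8000 kg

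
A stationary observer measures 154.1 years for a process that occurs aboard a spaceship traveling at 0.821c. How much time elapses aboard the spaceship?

Dilated time Δt = 154.1 years
γ = 1/√(1 - 0.821²) = 1.7515
Δt₀ = Δt/γ = 154.1/1.7515 = 87.98 years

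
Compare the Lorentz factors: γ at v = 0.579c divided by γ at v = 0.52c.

γ₁ = 1/√(1 - 0.579²) = 1.227
γ₂ = 1/√(1 - 0.52²) = 1.171
γ₁/γ₂ = 1.227/1.171 = 1.048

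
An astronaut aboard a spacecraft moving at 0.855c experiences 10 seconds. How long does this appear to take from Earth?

Proper time Δt₀ = 10 seconds
γ = 1/√(1 - 0.855²) = 1.928
Δt = γΔt₀ = 1.928 × 10 = 19.28 seconds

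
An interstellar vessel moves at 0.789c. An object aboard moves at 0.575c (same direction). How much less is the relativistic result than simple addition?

Classical: u' + v = 0.575 + 0.789 = 1.364c
Relativistic: u = (0.575 + 0.789)/(1 + 0.453675) = 1.364/1.453675 = 0.9383c
Difference: 1.364 - 0.9383 = 0.4257c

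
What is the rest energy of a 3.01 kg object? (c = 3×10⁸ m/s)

c² = (3×10⁸)² = 9.000×10¹⁶ m²/s²
E₀ = mc² = 3.01 × 9.000×10¹⁶ = 2.709×10¹⁷ J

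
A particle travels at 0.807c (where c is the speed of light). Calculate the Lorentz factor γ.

v/c = 0.807, so (v/c)² = 0.651249
1 - (v/c)² = 0.348751
γ = 1/√(0.348751) = 1.693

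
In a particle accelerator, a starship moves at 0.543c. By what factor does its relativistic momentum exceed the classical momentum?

p_rel = γmv, p_class = mv
Ratio = γ = 1/√(1 - 0.543²)
= 1/√(0.705151) = 1.191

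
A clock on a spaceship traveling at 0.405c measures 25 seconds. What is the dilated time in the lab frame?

Proper time Δt₀ = 25 seconds
γ = 1/√(1 - 0.405²) = 1.0937
Δt = γΔt₀ = 1.0937 × 25 = 27.34 seconds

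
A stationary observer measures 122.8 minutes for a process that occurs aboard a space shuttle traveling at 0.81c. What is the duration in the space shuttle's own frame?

Dilated time Δt = 122.8 minutes
γ = 1/√(1 - 0.81²) = 1.70523
Δt₀ = Δt/γ = 122.8/1.70523 = 72.01 minutes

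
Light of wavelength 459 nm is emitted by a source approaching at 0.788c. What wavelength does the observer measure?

β = 0.788
Wavelength Doppler factor = √(0.212/1.788) = √(0.11857) = 0.34434
λ_obs = 459 × 0.34434 = 158.1 nm (blueshift)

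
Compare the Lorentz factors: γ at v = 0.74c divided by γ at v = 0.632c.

γ₁ = 1/√(1 - 0.74²) = 1.4868
γ₂ = 1/√(1 - 0.632²) = 1.2904
γ₁/γ₂ = 1.4868/1.2904 = 1.152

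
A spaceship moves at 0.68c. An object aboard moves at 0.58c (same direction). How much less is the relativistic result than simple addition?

Classical: u' + v = 0.58 + 0.68 = 1.26c
Relativistic: u = (0.58 + 0.68)/(1 + 0.3944) = 1.26/1.3944 = 0.9036c
Difference: 1.26 - 0.9036 = 0.3564c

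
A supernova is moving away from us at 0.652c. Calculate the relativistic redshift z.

β = 0.652
(1+β)/(1-β) = 1.652/0.348 = 4.747
√(4.747) = 2.179
z = 2.179 - 1 = 1.179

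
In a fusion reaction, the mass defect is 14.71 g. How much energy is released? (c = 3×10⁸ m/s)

Convert mass defect: Δm = 14.71 g = 0.01471 kg
E = Δm·c² = 0.01471 × (3×10⁸)²
= 0.01471 × 9×10¹⁶ = 1.324×10¹⁵ J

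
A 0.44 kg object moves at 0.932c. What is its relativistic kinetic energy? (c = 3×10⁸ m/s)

γ = 1/√(1 - 0.932²) = 2.7589
γ - 1 = 1.7589
KE = (γ-1)mc² = 1.7589 × 0.44 × (3×10⁸)² = 6.965×10¹⁶ J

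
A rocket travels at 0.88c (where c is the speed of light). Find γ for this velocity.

v/c = 0.88, so (v/c)² = 0.7744
1 - (v/c)² = 0.2256
γ = 1/√(0.2256) = 2.105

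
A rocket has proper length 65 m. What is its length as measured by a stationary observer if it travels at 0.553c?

Proper length L₀ = 65 m
γ = 1/√(1 - 0.553²) = 1.2002
L = L₀/γ = 65/1.2002 = 54.16 m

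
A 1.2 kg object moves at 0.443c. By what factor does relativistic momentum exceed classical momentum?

p_rel = γmv, p_class = mv
Ratio = γ = 1/√(1 - 0.443²) = 1.115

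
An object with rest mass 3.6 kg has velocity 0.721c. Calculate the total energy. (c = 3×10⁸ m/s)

γ = 1/√(1 - 0.721²) = 1.4431
mc² = 3.6 × (3×10⁸)² = 3.240×10¹⁷ J
E = γmc² = 1.4431 × 3.240×10¹⁷ = 4.676×10¹⁷ J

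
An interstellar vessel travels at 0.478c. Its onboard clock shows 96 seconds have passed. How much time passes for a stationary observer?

Proper time Δt₀ = 96 seconds
γ = 1/√(1 - 0.478²) = 1.1385
Δt = γΔt₀ = 1.1385 × 96 = 109.3 seconds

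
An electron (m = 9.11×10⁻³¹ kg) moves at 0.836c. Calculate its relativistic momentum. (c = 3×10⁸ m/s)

γ = 1/√(1 - 0.836²) = 1.8224
v = 0.836 × 3×10⁸ = 2.508×10⁸ m/s
p = γmv = 1.8224 × 9.11×10⁻³¹ × 2.508×10⁸ = 4.164×10⁻²² kg·m/s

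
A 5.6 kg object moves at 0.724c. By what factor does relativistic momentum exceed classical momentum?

p_rel = γmv, p_class = mv
Ratio = γ = 1/√(1 - 0.724²) = 1.450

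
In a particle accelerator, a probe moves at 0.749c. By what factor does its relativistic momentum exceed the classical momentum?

p_rel = γmv, p_class = mv
Ratio = γ = 1/√(1 - 0.749²)
= 1/√(0.438999) = 1.509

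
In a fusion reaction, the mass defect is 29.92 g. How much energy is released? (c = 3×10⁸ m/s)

Convert mass defect: Δm = 29.92 g = 0.02992 kg
E = Δm·c² = 0.02992 × (3×10⁸)²
= 0.02992 × 9×10¹⁶ = 2.693×10¹⁵ J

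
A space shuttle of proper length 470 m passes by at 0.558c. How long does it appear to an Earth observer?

Proper length L₀ = 470 m
γ = 1/√(1 - 0.558²) = 1.205
L = L₀/γ = 470/1.205 = 390.0 m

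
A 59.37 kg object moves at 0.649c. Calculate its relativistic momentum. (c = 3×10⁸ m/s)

γ = 1/√(1 - 0.649²) = 1.314
v = 0.649 × 3×10⁸ = 1.947×10⁸ m/s
p = γmv = 1.314 × 59.37 × 1.947×10⁸ = 1.519×10¹⁰ kg·m/s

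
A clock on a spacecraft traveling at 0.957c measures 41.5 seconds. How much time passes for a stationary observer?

Proper time Δt₀ = 41.5 seconds
γ = 1/√(1 - 0.957²) = 3.447
Δt = γΔt₀ = 3.447 × 41.5 = 143.1 seconds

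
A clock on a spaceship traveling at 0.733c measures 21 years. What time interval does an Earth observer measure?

Proper time Δt₀ = 21 years
γ = 1/√(1 - 0.733²) = 1.470
Δt = γΔt₀ = 1.470 × 21 = 30.87 years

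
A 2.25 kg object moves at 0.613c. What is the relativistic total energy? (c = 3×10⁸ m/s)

γ = 1/√(1 - 0.613²) = 1.2657
mc² = 2.25 × (3×10⁸)² = 2.025×10¹⁷ J
E = γmc² = 1.2657 × 2.025×10¹⁷ = 2.563×10¹⁷ J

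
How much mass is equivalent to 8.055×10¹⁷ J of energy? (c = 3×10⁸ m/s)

From E = mc², we get m = E/c²
c² = (3×10⁸)² = 9×10¹⁶ m²/s²
m = 8.055×10¹⁷ / 9×10¹⁶ = 8.950 kg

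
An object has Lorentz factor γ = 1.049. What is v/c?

From γ = 1/√(1 - v²/c²):
1/γ² = 1/1.049² = 0.90876
v²/c² = 1 - 0.90876 = 0.09124
v/c = √(0.09124) = 0.3021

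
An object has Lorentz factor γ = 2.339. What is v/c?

From γ = 1/√(1 - v²/c²):
1/γ² = 1/2.339² = 0.1828
v²/c² = 1 - 0.1828 = 0.8172
v/c = √(0.8172) = 0.9040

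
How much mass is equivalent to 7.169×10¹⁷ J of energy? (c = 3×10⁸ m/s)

From E = mc², we get m = E/c²
c² = (3×10⁸)² = 9×10¹⁶ m²/s²
m = 7.169×10¹⁷ / 9×10¹⁶ = 7.966 kg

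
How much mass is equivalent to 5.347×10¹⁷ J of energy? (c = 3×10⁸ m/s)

From E = mc², we get m = E/c²
c² = (3×10⁸)² = 9×10¹⁶ m²/s²
m = 5.347×10¹⁷ / 9×10¹⁶ = 5.941 kg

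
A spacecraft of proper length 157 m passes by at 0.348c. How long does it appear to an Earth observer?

Proper length L₀ = 157 m
γ = 1/√(1 - 0.348²) = 1.0667
L = L₀/γ = 157/1.0667 = 147.2 m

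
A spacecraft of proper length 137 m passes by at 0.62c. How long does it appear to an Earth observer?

Proper length L₀ = 137 m
γ = 1/√(1 - 0.62²) = 1.275
L = L₀/γ = 137/1.275 = 107.5 m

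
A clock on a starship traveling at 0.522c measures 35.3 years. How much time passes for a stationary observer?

Proper time Δt₀ = 35.3 years
γ = 1/√(1 - 0.522²) = 1.1724
Δt = γΔt₀ = 1.1724 × 35.3 = 41.39 years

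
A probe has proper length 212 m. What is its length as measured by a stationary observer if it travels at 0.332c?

Proper length L₀ = 212 m
γ = 1/√(1 - 0.332²) = 1.060
L = L₀/γ = 212/1.060 = 200.0 m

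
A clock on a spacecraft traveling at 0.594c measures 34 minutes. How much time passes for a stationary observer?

Proper time Δt₀ = 34 minutes
γ = 1/√(1 - 0.594²) = 1.243
Δt = γΔt₀ = 1.243 × 34 = 42.26 minutes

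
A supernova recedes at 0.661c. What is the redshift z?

β = 0.661
(1+β)/(1-β) = 1.661/0.339 = 4.900
√(4.900) = 2.214
z = 2.214 - 1 = 1.214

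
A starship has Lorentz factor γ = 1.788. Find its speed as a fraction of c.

From γ = 1/√(1 - v²/c²):
1/γ² = 1/1.788² = 0.3128
v²/c² = 1 - 0.3128 = 0.6872
v/c = √(0.6872) = 0.8290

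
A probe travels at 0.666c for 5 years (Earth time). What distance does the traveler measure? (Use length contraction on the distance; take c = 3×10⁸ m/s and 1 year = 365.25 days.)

Earth distance: d = v × t = 0.666c × 5 yr = 3.1526×10¹⁶ m
γ = 1.3406
d' = d/γ = 3.1526×10¹⁶/1.3406 = 2.352×10¹⁶ m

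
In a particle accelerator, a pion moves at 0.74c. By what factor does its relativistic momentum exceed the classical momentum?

p_rel = γmv, p_class = mv
Ratio = γ = 1/√(1 - 0.74²)
= 1/√(0.4524) = 1.487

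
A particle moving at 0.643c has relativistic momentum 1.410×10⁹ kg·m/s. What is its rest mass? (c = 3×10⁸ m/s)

γ = 1/√(1 - 0.643²) = 1.3057
v = 0.643 × 3×10⁸ = 1.929×10⁸ m/s
m = p/(γv) = 1.410×10⁹/(1.3057 × 1.929×10⁸) = 5.598 kg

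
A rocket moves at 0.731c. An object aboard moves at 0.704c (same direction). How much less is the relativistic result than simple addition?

Classical: u' + v = 0.704 + 0.731 = 1.435c
Relativistic: u = (0.704 + 0.731)/(1 + 0.514624) = 1.435/1.514624 = 0.9474c
Difference: 1.435 - 0.9474 = 0.4876c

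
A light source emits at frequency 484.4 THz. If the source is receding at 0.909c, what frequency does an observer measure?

β = v/c = 0.909
(1-β)/(1+β) = 0.091/1.909 = 0.04767
Doppler factor = √(0.04767) = 0.21833
f_obs = 484.4 × 0.21833 = 105.8 THz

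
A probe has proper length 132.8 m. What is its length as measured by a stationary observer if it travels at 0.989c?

Proper length L₀ = 132.8 m
γ = 1/√(1 - 0.989²) = 6.761
L = L₀/γ = 132.8/6.761 = 19.64 m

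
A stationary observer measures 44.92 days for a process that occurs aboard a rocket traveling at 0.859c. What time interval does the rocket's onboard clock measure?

Dilated time Δt = 44.92 days
γ = 1/√(1 - 0.859²) = 1.953
Δt₀ = Δt/γ = 44.92/1.953 = 23.00 days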